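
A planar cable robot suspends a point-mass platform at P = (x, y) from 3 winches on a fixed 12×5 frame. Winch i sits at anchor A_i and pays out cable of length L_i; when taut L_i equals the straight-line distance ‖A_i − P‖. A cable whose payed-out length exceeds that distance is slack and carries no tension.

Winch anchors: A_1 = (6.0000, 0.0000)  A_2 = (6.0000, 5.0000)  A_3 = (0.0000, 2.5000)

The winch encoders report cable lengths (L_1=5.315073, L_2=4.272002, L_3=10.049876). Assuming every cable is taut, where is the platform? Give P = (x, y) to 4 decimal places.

each cable: (A_i−P)·(A_i−P) = L_i²; let c_i = ‖A_i‖²−L_i²
c_1 = 36.0000+0.0000−28.2500 = 7.7500
row 1: 0.0000x − 10.0000y = -35.0000  (c_2=42.7500)
row 2: 12.0000x − 5.0000y = 102.5000  (c_3=-94.7500)
Cramer on rows 1–2 → x = 10.0000, y = 3.5000

(10.0000, 3.5000)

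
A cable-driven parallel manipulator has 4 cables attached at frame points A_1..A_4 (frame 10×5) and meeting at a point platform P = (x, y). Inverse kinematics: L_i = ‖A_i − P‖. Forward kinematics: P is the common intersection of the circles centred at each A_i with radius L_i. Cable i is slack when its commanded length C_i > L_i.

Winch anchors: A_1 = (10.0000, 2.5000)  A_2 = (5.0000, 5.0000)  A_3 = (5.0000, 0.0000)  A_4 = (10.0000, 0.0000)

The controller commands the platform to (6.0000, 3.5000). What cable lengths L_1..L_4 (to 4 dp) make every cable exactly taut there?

cable 1: Δx=4.0000, Δy=-1.0000; L_1 = √(Δx²+Δy²) = 4.1231
cable 2: Δx=-1.0000, Δy=1.5000; L_2 = √(Δx²+Δy²) = 1.8028
cable 3: Δx=-1.0000, Δy=-3.5000; L_3 = √(Δx²+Δy²) = 3.6401
cable 4: Δx=4.0000, Δy=-3.5000; L_4 = √(Δx²+Δy²) = 5.3151

(4.1231, 1.8028, 3.6401, 5.3151)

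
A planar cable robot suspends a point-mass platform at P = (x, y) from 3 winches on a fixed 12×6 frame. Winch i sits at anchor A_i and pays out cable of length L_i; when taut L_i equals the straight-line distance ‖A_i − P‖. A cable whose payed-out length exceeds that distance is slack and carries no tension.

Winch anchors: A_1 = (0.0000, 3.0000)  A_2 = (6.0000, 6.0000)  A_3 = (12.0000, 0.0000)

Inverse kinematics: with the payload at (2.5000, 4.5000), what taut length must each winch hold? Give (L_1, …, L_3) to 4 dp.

(2.9155, 3.8079, 10.5119)

L_1 = √((0.0000−2.5000)² + (3.0000−4.5000)²) = 2.9155
L_2 = √((6.0000−2.5000)² + (6.0000−4.5000)²) = 3.8079
L_3 = √((12.0000−2.5000)² + (0.0000−4.5000)²) = 10.5119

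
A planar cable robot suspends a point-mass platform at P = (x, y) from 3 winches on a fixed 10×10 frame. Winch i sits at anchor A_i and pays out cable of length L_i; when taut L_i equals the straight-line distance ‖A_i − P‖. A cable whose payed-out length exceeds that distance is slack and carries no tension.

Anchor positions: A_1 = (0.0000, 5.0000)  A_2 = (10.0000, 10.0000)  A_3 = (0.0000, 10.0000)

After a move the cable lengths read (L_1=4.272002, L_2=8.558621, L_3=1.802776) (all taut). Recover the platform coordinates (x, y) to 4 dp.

(1.5000, 9.0000)

circle eqns → linear via eq_j − eq_1; set q_j = A_j·A_j − L_j²
q_1 = 0.0000+25.0000−18.2500 = 6.7500
-20.0000·x − 10.0000·y = q_1−q_2 = -120.0000
0.0000·x − 10.0000·y = q_1−q_3 = -90.0000
solve first two rows → x=1.5000, y=9.0000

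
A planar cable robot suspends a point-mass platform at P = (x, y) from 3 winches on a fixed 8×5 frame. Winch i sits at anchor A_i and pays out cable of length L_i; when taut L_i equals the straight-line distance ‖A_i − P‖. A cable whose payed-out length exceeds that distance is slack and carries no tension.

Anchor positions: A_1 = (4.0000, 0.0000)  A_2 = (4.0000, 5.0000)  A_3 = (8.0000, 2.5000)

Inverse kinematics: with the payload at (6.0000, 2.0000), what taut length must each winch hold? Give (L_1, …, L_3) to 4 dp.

(2.8284, 3.6056, 2.0616)

L_1 = √((4.0000−6.0000)² + (0.0000−2.0000)²) = 2.8284
L_2 = √((4.0000−6.0000)² + (5.0000−2.0000)²) = 3.6056
L_3 = √((8.0000−6.0000)² + (2.5000−2.0000)²) = 2.0616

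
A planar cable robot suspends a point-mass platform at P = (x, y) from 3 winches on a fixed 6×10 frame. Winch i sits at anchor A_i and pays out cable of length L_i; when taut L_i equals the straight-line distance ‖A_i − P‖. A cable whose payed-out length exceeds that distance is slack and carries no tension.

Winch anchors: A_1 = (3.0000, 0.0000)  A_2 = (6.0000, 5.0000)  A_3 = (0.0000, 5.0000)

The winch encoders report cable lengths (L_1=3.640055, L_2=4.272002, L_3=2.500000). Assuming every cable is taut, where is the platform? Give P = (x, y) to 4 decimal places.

expand ‖A_i−P‖²=L_i² and subtract eq 1 (q_i ≔ ‖A_i‖²−L_i²)
q_1 = 9.0000+0.0000−13.2500 = -4.2500
eq1−eq2 → [-6.0000  -10.0000]·P = -47.0000
eq1−eq3 → [6.0000  -10.0000]·P = -23.0000
2×2 solve → P = (2.0000, 3.5000)

(2.0000, 3.5000)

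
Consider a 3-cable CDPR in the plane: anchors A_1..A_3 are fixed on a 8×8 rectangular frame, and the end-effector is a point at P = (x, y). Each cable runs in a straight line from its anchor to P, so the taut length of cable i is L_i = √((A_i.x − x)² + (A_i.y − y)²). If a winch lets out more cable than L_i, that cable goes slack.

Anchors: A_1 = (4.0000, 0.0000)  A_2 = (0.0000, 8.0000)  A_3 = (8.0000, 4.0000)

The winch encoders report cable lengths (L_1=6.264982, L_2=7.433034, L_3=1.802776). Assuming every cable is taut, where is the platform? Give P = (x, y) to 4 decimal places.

(7.0000, 5.5000)

expand ‖A_i−P‖²=L_i² and subtract eq 1 (k_i ≔ ‖A_i‖²−L_i²)
k_1 = 16.0000+0.0000−39.2500 = -23.2500
eq1−eq2 → [8.0000  -16.0000]·P = -32.0000
eq1−eq3 → [-8.0000  -8.0000]·P = -100.0000
2×2 solve → P = (7.0000, 5.5000)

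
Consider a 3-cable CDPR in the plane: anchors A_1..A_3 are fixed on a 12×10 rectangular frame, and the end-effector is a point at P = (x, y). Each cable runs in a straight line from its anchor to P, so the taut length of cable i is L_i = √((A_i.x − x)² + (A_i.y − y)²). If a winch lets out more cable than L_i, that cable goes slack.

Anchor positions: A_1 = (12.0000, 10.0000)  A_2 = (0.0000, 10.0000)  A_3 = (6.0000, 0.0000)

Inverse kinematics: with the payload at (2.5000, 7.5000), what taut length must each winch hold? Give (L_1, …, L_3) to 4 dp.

(9.8234, 3.5355, 8.2765)

cable 1: Δx=9.5000, Δy=2.5000; L_1 = √(Δx²+Δy²) = 9.8234
cable 2: Δx=-2.5000, Δy=2.5000; L_2 = √(Δx²+Δy²) = 3.5355
cable 3: Δx=3.5000, Δy=-7.5000; L_3 = √(Δx²+Δy²) = 8.2765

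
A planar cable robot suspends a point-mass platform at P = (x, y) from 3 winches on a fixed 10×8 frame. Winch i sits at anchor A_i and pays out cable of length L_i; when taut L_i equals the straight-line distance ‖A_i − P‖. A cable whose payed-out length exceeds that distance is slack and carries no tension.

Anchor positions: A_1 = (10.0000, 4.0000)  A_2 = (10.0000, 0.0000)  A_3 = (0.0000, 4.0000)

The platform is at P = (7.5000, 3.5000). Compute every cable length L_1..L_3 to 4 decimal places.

(2.5495, 4.3012, 7.5166)

L_1: Δ = A_1−P = (2.5000, 0.5000) → ‖Δ‖ = √6.5000 = 2.5495
L_2: Δ = A_2−P = (2.5000, -3.5000) → ‖Δ‖ = √18.5000 = 4.3012
L_3: Δ = A_3−P = (-7.5000, 0.5000) → ‖Δ‖ = √56.5000 = 7.5166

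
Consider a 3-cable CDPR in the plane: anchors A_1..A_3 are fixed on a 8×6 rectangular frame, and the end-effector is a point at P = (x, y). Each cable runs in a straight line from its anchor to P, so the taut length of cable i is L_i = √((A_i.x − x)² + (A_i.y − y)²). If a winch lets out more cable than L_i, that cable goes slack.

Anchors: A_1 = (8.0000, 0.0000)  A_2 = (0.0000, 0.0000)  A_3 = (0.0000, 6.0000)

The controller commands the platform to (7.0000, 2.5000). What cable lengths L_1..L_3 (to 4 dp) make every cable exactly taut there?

(2.6926, 7.4330, 7.8262)

L_1: Δ = A_1−P = (1.0000, -2.5000) → ‖Δ‖ = √7.2500 = 2.6926
L_2: Δ = A_2−P = (-7.0000, -2.5000) → ‖Δ‖ = √55.2500 = 7.4330
L_3: Δ = A_3−P = (-7.0000, 3.5000) → ‖Δ‖ = √61.2500 = 7.8262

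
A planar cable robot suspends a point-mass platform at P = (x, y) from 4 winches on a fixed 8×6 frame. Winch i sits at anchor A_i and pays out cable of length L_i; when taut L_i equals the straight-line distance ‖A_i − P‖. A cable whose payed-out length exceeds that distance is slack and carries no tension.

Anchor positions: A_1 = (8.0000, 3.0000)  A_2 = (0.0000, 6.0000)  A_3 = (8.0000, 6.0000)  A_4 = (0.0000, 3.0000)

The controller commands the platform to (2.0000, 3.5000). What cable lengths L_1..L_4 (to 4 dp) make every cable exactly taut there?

(6.0208, 3.2016, 6.5000, 2.0616)

L_1: Δ = A_1−P = (6.0000, -0.5000) → ‖Δ‖ = √36.2500 = 6.0208
L_2: Δ = A_2−P = (-2.0000, 2.5000) → ‖Δ‖ = √10.2500 = 3.2016
L_3: Δ = A_3−P = (6.0000, 2.5000) → ‖Δ‖ = √42.2500 = 6.5000
L_4: Δ = A_4−P = (-2.0000, -0.5000) → ‖Δ‖ = √4.2500 = 2.0616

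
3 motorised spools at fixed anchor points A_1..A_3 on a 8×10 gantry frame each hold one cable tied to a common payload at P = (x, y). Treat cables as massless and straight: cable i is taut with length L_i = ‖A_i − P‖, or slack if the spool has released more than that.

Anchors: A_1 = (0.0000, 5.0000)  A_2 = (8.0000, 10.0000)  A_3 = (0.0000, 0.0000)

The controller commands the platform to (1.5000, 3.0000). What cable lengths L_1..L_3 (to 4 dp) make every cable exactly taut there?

L_1 = √((0.0000−1.5000)² + (5.0000−3.0000)²) = 2.5000
L_2 = √((8.0000−1.5000)² + (10.0000−3.0000)²) = 9.5525
L_3 = √((0.0000−1.5000)² + (0.0000−3.0000)²) = 3.3541

(2.5000, 9.5525, 3.3541)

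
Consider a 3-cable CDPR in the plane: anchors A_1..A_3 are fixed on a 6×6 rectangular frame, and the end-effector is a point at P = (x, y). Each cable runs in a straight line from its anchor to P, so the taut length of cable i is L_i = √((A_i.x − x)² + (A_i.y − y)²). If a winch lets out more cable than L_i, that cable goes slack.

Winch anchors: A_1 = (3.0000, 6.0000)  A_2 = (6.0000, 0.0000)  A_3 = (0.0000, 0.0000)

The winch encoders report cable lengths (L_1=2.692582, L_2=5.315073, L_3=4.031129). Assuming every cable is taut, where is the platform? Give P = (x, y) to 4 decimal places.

expand ‖A_i−P‖²=L_i² and subtract eq 1 (c_i ≔ ‖A_i‖²−L_i²)
c_1 = 9.0000+36.0000−7.2500 = 37.7500
eq1−eq2 → [-6.0000  12.0000]·P = 30.0000
eq1−eq3 → [6.0000  12.0000]·P = 54.0000
2×2 solve → P = (2.0000, 3.5000)

(2.0000, 3.5000)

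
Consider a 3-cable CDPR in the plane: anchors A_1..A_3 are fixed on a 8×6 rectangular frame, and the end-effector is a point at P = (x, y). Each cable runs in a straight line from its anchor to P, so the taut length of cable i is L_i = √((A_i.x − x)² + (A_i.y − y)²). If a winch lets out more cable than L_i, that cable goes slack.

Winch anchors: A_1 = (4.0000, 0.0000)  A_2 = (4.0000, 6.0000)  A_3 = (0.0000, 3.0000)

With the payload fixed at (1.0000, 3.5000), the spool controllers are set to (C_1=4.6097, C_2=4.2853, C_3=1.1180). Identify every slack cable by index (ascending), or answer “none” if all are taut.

cable 1: √((3.0000)²+(-3.5000)²)=4.6098, C_1=4.6097: taut
cable 2: √((3.0000)²+(2.5000)²)=3.9051, C_2=4.2853: slack
cable 3: √((-1.0000)²+(-0.5000)²)=1.1180, C_3=1.1180: taut

2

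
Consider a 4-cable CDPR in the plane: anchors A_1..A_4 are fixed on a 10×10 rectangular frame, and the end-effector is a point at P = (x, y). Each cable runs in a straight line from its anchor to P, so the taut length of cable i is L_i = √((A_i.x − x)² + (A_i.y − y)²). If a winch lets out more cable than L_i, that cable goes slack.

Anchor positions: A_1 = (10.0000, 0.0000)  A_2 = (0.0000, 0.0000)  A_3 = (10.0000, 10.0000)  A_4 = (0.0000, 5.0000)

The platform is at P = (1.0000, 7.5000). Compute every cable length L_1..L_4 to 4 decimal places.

(11.7154, 7.5664, 9.3408, 2.6926)

L_1 = √((10.0000−1.0000)² + (0.0000−7.5000)²) = 11.7154
L_2 = √((0.0000−1.0000)² + (0.0000−7.5000)²) = 7.5664
L_3 = √((10.0000−1.0000)² + (10.0000−7.5000)²) = 9.3408
L_4 = √((0.0000−1.0000)² + (5.0000−7.5000)²) = 2.6926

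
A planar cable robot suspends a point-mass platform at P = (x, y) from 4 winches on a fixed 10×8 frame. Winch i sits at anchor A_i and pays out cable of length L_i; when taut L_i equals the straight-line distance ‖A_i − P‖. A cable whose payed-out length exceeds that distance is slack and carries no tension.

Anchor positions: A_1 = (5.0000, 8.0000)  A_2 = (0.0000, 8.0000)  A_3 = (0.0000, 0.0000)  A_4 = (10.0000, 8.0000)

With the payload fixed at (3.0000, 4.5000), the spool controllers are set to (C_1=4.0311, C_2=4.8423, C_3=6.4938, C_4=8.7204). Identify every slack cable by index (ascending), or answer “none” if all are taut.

cable 1: √((2.0000)²+(3.5000)²)=4.0311, C_1=4.0311: taut
cable 2: √((-3.0000)²+(3.5000)²)=4.6098, C_2=4.8423: slack
cable 3: √((-3.0000)²+(-4.5000)²)=5.4083, C_3=6.4938: slack
cable 4: √((7.0000)²+(3.5000)²)=7.8262, C_4=8.7204: slack

2, 3, 4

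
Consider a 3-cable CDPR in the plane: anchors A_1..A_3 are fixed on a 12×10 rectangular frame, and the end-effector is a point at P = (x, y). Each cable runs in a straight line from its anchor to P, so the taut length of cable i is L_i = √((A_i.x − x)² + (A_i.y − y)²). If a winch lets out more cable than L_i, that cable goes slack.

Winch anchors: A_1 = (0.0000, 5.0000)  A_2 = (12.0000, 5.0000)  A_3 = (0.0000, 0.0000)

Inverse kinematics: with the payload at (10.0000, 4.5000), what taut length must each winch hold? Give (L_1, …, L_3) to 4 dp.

(10.0125, 2.0616, 10.9659)

L_1: Δ = A_1−P = (-10.0000, 0.5000) → ‖Δ‖ = √100.2500 = 10.0125
L_2: Δ = A_2−P = (2.0000, 0.5000) → ‖Δ‖ = √4.2500 = 2.0616
L_3: Δ = A_3−P = (-10.0000, -4.5000) → ‖Δ‖ = √120.2500 = 10.9659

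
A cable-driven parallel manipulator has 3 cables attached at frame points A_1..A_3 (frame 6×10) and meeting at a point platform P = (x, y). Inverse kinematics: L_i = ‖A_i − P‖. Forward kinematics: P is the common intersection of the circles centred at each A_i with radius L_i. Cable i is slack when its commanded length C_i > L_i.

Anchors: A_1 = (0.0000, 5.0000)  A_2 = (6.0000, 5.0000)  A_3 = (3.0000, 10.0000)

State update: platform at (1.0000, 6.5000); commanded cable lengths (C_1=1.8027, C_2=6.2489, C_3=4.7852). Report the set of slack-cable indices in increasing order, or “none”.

i=1: geometric 1.8028 vs commanded 1.8027 ⇒ taut
i=2: geometric 5.2202 vs commanded 6.2489 ⇒ slack
i=3: geometric 4.0311 vs commanded 4.7852 ⇒ slack

2, 3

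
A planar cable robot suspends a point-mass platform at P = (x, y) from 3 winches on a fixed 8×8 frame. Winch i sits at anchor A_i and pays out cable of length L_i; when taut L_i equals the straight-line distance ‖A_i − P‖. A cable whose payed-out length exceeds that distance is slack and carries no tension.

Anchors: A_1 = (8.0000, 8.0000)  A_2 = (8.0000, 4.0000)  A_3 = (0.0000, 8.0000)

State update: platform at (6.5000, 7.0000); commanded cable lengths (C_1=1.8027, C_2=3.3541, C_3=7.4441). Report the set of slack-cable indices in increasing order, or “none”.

3

cable 1: L_1 = ‖A_1−P‖ = 1.8028;  C_1 = 1.8027 → taut
cable 2: L_2 = ‖A_2−P‖ = 3.3541;  C_2 = 3.3541 → taut
cable 3: L_3 = ‖A_3−P‖ = 6.5765;  C_3 = 7.4441 → slack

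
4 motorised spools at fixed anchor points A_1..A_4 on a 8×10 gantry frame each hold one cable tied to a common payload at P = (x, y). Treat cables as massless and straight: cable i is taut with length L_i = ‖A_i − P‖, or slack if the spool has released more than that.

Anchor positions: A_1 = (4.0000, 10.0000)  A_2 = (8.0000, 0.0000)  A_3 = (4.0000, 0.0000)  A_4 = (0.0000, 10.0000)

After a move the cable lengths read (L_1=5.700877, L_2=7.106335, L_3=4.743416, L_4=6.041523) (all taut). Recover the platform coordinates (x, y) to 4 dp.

expand ‖A_i−P‖²=L_i² and subtract eq 1 (k_i ≔ ‖A_i‖²−L_i²)
k_1 = 16.0000+100.0000−32.5000 = 83.5000
eq1−eq2 → [-8.0000  20.0000]·P = 70.0000
eq1−eq3 → [0.0000  20.0000]·P = 90.0000
eq1−eq4 → [8.0000  0.0000]·P = 20.0000
2×2 solve → P = (2.5000, 4.5000)
check cable 4: ‖A_4−P‖² = 36.5000 ≈ L_4² = 36.5000 ✓

(2.5000, 4.5000)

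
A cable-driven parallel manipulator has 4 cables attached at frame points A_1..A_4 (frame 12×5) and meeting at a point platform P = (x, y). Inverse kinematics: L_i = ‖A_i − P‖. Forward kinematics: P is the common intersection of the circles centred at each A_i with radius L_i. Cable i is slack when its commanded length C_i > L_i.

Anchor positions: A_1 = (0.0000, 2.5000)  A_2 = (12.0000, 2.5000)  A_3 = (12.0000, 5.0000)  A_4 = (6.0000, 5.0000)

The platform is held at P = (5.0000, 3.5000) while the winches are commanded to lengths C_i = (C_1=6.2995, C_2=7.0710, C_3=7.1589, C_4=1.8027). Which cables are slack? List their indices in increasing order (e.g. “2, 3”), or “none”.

cable 1: √((-5.0000)²+(-1.0000)²)=5.0990, C_1=6.2995: slack
cable 2: √((7.0000)²+(-1.0000)²)=7.0711, C_2=7.0710: taut
cable 3: √((7.0000)²+(1.5000)²)=7.1589, C_3=7.1589: taut
cable 4: √((1.0000)²+(1.5000)²)=1.8028, C_4=1.8027: taut

1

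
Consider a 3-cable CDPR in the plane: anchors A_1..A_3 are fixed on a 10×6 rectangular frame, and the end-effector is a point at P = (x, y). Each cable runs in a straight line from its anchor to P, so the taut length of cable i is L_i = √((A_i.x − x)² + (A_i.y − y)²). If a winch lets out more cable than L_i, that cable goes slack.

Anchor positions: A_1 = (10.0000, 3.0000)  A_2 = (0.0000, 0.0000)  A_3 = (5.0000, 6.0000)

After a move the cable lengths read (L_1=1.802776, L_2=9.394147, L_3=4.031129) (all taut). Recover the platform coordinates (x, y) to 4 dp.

expand ‖A_i−P‖²=L_i² and subtract eq 1 (q_i ≔ ‖A_i‖²−L_i²)
q_1 = 100.0000+9.0000−3.2500 = 105.7500
eq1−eq2 → [20.0000  6.0000]·P = 194.0000
eq1−eq3 → [10.0000  -6.0000]·P = 61.0000
2×2 solve → P = (8.5000, 4.0000)

(8.5000, 4.0000)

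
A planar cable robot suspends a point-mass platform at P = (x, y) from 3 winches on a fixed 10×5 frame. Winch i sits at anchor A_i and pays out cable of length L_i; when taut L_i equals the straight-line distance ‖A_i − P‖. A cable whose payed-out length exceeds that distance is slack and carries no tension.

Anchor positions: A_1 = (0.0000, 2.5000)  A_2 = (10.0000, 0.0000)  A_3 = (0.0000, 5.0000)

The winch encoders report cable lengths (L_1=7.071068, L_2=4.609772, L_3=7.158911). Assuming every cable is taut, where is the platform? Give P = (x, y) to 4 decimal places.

expand ‖A_i−P‖²=L_i² and subtract eq 1 (k_i ≔ ‖A_i‖²−L_i²)
k_1 = 0.0000+6.2500−50.0000 = -43.7500
eq1−eq2 → [-20.0000  5.0000]·P = -122.5000
eq1−eq3 → [0.0000  -5.0000]·P = -17.5000
2×2 solve → P = (7.0000, 3.5000)

(7.0000, 3.5000)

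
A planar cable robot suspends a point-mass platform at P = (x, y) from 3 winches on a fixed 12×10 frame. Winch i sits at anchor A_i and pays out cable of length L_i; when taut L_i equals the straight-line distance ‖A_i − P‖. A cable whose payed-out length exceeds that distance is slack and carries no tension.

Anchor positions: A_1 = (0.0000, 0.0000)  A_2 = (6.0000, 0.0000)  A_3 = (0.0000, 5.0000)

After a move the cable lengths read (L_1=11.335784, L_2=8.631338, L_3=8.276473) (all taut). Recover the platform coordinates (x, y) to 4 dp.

circle eqns → linear via eq_j − eq_1; set c_j = A_j·A_j − L_j²
c_1 = 0.0000+0.0000−128.5000 = -128.5000
-12.0000·x + 0.0000·y = c_1−c_2 = -90.0000
0.0000·x − 10.0000·y = c_1−c_3 = -85.0000
solve first two rows → x=7.5000, y=8.5000

(7.5000, 8.5000)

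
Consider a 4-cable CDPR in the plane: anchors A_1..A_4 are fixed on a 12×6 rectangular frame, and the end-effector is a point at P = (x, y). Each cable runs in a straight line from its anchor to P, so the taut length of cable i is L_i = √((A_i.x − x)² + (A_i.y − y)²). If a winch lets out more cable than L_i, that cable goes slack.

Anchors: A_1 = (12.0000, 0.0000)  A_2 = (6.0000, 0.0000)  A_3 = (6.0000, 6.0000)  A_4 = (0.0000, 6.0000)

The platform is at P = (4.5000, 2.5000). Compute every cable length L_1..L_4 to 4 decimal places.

(7.9057, 2.9155, 3.8079, 5.7009)

L_1: Δ = A_1−P = (7.5000, -2.5000) → ‖Δ‖ = √62.5000 = 7.9057
L_2: Δ = A_2−P = (1.5000, -2.5000) → ‖Δ‖ = √8.5000 = 2.9155
L_3: Δ = A_3−P = (1.5000, 3.5000) → ‖Δ‖ = √14.5000 = 3.8079
L_4: Δ = A_4−P = (-4.5000, 3.5000) → ‖Δ‖ = √32.5000 = 5.7009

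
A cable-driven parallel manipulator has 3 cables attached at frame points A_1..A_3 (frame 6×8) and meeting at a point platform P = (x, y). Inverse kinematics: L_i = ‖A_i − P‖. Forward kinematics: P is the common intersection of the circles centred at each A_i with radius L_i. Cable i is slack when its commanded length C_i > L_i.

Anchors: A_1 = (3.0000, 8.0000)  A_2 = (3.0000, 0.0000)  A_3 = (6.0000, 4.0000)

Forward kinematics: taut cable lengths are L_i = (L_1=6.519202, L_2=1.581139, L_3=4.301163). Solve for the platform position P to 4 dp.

(2.5000, 1.5000)

expand ‖A_i−P‖²=L_i² and subtract eq 1 (k_i ≔ ‖A_i‖²−L_i²)
k_1 = 9.0000+64.0000−42.5000 = 30.5000
eq1−eq2 → [0.0000  16.0000]·P = 24.0000
eq1−eq3 → [-6.0000  8.0000]·P = -3.0000
2×2 solve → P = (2.5000, 1.5000)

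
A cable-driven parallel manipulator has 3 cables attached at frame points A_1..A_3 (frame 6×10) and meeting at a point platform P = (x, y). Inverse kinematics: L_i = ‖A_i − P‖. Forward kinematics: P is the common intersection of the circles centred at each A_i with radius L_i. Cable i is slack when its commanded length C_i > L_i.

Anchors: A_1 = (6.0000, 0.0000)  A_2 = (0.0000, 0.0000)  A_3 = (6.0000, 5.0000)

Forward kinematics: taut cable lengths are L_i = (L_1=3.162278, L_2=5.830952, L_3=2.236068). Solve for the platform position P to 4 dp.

circle eqns → linear via eq_j − eq_1; set c_j = A_j·A_j − L_j²
c_1 = 36.0000+0.0000−10.0000 = 26.0000
12.0000·x + 0.0000·y = c_1−c_2 = 60.0000
0.0000·x − 10.0000·y = c_1−c_3 = -30.0000
solve first two rows → x=5.0000, y=3.0000

(5.0000, 3.0000)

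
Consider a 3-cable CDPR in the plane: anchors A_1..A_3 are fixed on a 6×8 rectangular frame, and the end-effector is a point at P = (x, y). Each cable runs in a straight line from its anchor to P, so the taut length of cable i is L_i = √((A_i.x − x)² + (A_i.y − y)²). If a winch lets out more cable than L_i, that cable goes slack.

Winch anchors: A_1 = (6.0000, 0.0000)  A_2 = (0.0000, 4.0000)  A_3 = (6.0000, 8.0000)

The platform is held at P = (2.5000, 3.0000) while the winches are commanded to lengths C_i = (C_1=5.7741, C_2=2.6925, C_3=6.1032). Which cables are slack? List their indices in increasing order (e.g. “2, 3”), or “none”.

1

cable 1: √((3.5000)²+(-3.0000)²)=4.6098, C_1=5.7741: slack
cable 2: √((-2.5000)²+(1.0000)²)=2.6926, C_2=2.6925: taut
cable 3: √((3.5000)²+(5.0000)²)=6.1033, C_3=6.1032: taut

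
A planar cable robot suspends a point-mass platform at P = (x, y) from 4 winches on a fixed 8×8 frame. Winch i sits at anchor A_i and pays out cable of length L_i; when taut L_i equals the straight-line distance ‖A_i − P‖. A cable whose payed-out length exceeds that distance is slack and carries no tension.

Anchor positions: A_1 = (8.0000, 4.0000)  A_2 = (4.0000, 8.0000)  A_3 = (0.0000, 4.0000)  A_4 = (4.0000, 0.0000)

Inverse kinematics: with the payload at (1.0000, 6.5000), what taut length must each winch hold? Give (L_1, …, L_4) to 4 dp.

L_1: Δ = A_1−P = (7.0000, -2.5000) → ‖Δ‖ = √55.2500 = 7.4330
L_2: Δ = A_2−P = (3.0000, 1.5000) → ‖Δ‖ = √11.2500 = 3.3541
L_3: Δ = A_3−P = (-1.0000, -2.5000) → ‖Δ‖ = √7.2500 = 2.6926
L_4: Δ = A_4−P = (3.0000, -6.5000) → ‖Δ‖ = √51.2500 = 7.1589

(7.4330, 3.3541, 2.6926, 7.1589)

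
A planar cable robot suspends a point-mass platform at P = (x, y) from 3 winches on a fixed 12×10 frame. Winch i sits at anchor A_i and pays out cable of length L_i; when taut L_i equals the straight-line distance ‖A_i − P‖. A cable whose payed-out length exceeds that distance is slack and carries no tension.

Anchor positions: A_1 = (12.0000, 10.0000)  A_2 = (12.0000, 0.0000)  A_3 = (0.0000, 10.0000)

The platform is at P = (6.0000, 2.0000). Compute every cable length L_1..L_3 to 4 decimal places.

cable 1: Δx=6.0000, Δy=8.0000; L_1 = √(Δx²+Δy²) = 10.0000
cable 2: Δx=6.0000, Δy=-2.0000; L_2 = √(Δx²+Δy²) = 6.3246
cable 3: Δx=-6.0000, Δy=8.0000; L_3 = √(Δx²+Δy²) = 10.0000

(10.0000, 6.3246, 10.0000)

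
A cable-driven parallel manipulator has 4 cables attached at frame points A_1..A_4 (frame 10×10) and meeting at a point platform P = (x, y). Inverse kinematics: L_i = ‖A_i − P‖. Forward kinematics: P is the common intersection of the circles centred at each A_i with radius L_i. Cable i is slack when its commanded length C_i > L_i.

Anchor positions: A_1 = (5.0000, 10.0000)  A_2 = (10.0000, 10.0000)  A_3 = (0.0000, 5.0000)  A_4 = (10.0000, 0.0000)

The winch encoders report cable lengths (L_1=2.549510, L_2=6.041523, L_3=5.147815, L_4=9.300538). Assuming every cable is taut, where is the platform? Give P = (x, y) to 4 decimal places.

circle eqns → linear via eq_j − eq_1; set k_j = A_j·A_j − L_j²
k_1 = 25.0000+100.0000−6.5000 = 118.5000
-10.0000·x + 0.0000·y = k_1−k_2 = -45.0000
10.0000·x + 10.0000·y = k_1−k_3 = 120.0000
-10.0000·x + 20.0000·y = k_1−k_4 = 105.0000
solve first two rows → x=4.5000, y=7.5000
check cable 4: ‖A_4−P‖² = 86.5000 ≈ L_4² = 86.5000 ✓

(4.5000, 7.5000)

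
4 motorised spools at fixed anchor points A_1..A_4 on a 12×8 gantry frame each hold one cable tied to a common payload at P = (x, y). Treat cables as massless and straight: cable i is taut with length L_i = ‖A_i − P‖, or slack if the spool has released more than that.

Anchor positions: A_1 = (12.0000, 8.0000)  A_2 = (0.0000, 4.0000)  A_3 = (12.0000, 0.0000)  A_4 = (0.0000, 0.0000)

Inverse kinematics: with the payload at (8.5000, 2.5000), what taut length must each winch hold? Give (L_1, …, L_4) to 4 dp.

(6.5192, 8.6313, 4.3012, 8.8600)

L_1 = √((12.0000−8.5000)² + (8.0000−2.5000)²) = 6.5192
L_2 = √((0.0000−8.5000)² + (4.0000−2.5000)²) = 8.6313
L_3 = √((12.0000−8.5000)² + (0.0000−2.5000)²) = 4.3012
L_4 = √((0.0000−8.5000)² + (0.0000−2.5000)²) = 8.8600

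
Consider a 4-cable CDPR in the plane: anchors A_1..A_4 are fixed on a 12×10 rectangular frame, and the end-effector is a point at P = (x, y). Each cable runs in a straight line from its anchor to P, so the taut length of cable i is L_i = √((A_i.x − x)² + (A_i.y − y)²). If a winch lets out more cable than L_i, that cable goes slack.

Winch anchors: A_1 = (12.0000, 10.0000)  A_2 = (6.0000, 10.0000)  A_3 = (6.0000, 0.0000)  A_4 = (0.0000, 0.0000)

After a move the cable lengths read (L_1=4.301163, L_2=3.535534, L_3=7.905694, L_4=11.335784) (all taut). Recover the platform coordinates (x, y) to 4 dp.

(8.5000, 7.5000)

expand ‖A_i−P‖²=L_i² and subtract eq 1 (k_i ≔ ‖A_i‖²−L_i²)
k_1 = 144.0000+100.0000−18.5000 = 225.5000
eq1−eq2 → [12.0000  0.0000]·P = 102.0000
eq1−eq3 → [12.0000  20.0000]·P = 252.0000
eq1−eq4 → [24.0000  20.0000]·P = 354.0000
2×2 solve → P = (8.5000, 7.5000)
check cable 4: ‖A_4−P‖² = 128.5000 ≈ L_4² = 128.5000 ✓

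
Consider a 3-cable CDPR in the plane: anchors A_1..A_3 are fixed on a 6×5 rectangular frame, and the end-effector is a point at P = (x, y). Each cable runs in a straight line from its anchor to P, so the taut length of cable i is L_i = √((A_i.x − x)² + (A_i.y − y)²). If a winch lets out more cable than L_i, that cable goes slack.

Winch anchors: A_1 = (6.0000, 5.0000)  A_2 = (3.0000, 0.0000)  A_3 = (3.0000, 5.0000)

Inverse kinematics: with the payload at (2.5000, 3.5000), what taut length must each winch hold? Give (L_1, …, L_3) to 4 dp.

L_1 = √((6.0000−2.5000)² + (5.0000−3.5000)²) = 3.8079
L_2 = √((3.0000−2.5000)² + (0.0000−3.5000)²) = 3.5355
L_3 = √((3.0000−2.5000)² + (5.0000−3.5000)²) = 1.5811

(3.8079, 3.5355, 1.5811)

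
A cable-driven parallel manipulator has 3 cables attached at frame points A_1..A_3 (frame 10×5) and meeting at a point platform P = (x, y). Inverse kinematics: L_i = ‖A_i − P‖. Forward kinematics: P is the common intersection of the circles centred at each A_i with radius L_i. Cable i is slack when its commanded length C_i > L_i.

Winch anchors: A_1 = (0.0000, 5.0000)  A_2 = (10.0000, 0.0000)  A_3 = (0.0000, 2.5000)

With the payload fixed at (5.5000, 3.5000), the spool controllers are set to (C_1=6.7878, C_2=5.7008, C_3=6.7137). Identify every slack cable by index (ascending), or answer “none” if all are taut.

1, 3

i=1: geometric 5.7009 vs commanded 6.7878 ⇒ slack
i=2: geometric 5.7009 vs commanded 5.7008 ⇒ taut
i=3: geometric 5.5902 vs commanded 6.7137 ⇒ slack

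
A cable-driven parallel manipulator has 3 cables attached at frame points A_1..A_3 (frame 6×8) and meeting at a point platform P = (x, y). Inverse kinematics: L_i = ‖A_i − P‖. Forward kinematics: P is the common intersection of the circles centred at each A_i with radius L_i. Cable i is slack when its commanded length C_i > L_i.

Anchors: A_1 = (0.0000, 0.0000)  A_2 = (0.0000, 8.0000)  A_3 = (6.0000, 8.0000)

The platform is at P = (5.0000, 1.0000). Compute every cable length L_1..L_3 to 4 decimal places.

cable 1: Δx=-5.0000, Δy=-1.0000; L_1 = √(Δx²+Δy²) = 5.0990
cable 2: Δx=-5.0000, Δy=7.0000; L_2 = √(Δx²+Δy²) = 8.6023
cable 3: Δx=1.0000, Δy=7.0000; L_3 = √(Δx²+Δy²) = 7.0711

(5.0990, 8.6023, 7.0711)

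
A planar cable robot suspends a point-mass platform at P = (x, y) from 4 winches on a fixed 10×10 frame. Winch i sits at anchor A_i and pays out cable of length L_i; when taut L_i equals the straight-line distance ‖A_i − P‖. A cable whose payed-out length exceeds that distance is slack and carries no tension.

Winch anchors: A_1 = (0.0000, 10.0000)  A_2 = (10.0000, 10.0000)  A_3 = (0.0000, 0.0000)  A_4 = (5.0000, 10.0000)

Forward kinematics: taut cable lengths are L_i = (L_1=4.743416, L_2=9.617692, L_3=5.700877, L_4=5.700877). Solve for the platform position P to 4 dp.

(1.5000, 5.5000)

circle eqns → linear via eq_j − eq_1; set k_j = A_j·A_j − L_j²
k_1 = 0.0000+100.0000−22.5000 = 77.5000
-20.0000·x + 0.0000·y = k_1−k_2 = -30.0000
0.0000·x + 20.0000·y = k_1−k_3 = 110.0000
-10.0000·x + 0.0000·y = k_1−k_4 = -15.0000
solve first two rows → x=1.5000, y=5.5000
check cable 4: ‖A_4−P‖² = 32.5000 ≈ L_4² = 32.5000 ✓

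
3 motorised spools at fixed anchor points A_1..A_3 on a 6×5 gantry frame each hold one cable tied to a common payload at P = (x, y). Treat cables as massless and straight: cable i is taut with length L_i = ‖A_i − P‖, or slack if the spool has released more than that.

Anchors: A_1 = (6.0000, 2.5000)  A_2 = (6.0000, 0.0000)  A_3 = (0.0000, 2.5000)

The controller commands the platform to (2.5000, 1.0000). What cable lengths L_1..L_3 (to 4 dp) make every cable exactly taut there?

(3.8079, 3.6401, 2.9155)

L_1: Δ = A_1−P = (3.5000, 1.5000) → ‖Δ‖ = √14.5000 = 3.8079
L_2: Δ = A_2−P = (3.5000, -1.0000) → ‖Δ‖ = √13.2500 = 3.6401
L_3: Δ = A_3−P = (-2.5000, 1.5000) → ‖Δ‖ = √8.5000 = 2.9155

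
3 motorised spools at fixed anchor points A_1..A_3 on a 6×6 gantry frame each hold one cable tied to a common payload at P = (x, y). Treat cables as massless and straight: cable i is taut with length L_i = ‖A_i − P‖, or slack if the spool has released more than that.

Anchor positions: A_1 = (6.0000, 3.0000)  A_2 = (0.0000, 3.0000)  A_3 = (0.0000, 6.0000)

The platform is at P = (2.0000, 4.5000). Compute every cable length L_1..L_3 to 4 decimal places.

(4.2720, 2.5000, 2.5000)

L_1 = √((6.0000−2.0000)² + (3.0000−4.5000)²) = 4.2720
L_2 = √((0.0000−2.0000)² + (3.0000−4.5000)²) = 2.5000
L_3 = √((0.0000−2.0000)² + (6.0000−4.5000)²) = 2.5000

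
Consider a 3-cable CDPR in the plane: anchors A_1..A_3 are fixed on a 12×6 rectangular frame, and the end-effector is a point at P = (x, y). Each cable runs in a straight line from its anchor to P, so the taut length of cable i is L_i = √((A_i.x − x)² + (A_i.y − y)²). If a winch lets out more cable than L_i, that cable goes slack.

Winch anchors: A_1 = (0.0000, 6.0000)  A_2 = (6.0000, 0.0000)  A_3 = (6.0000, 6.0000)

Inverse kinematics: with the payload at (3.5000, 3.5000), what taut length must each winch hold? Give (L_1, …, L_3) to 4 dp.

(4.3012, 4.3012, 3.5355)

L_1: Δ = A_1−P = (-3.5000, 2.5000) → ‖Δ‖ = √18.5000 = 4.3012
L_2: Δ = A_2−P = (2.5000, -3.5000) → ‖Δ‖ = √18.5000 = 4.3012
L_3: Δ = A_3−P = (2.5000, 2.5000) → ‖Δ‖ = √12.5000 = 3.5355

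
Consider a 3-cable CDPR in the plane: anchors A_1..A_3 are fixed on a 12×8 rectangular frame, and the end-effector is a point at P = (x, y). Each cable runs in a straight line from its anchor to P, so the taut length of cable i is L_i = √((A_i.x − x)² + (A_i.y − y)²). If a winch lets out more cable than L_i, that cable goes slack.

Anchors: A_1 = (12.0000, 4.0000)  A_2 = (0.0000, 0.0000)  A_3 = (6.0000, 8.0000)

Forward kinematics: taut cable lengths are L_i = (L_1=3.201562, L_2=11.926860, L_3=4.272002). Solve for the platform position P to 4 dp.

expand ‖A_i−P‖²=L_i² and subtract eq 1 (c_i ≔ ‖A_i‖²−L_i²)
c_1 = 144.0000+16.0000−10.2500 = 149.7500
eq1−eq2 → [24.0000  8.0000]·P = 292.0000
eq1−eq3 → [12.0000  -8.0000]·P = 68.0000
2×2 solve → P = (10.0000, 6.5000)

(10.0000, 6.5000)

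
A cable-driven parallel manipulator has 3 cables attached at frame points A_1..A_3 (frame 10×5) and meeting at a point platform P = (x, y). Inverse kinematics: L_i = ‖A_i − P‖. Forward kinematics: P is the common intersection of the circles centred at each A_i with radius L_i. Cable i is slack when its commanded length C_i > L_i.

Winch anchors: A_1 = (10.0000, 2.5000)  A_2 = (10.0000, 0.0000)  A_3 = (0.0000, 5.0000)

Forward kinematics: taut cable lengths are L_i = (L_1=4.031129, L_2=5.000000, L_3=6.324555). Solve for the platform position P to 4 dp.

circle eqns → linear via eq_j − eq_1; set q_j = A_j·A_j − L_j²
q_1 = 100.0000+6.2500−16.2500 = 90.0000
0.0000·x + 5.0000·y = q_1−q_2 = 15.0000
20.0000·x − 5.0000·y = q_1−q_3 = 105.0000
solve first two rows → x=6.0000, y=3.0000

(6.0000, 3.0000)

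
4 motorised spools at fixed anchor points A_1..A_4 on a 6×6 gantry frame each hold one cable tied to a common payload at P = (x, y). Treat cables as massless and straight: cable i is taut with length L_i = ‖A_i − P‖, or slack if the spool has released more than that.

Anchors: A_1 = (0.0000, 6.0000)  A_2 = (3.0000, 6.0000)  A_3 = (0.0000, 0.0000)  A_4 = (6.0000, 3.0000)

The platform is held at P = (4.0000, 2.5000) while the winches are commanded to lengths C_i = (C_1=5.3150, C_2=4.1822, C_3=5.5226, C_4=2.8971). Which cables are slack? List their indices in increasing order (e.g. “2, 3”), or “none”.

2, 3, 4

i=1: geometric 5.3151 vs commanded 5.3150 ⇒ taut
i=2: geometric 3.6401 vs commanded 4.1822 ⇒ slack
i=3: geometric 4.7170 vs commanded 5.5226 ⇒ slack
i=4: geometric 2.0616 vs commanded 2.8971 ⇒ slack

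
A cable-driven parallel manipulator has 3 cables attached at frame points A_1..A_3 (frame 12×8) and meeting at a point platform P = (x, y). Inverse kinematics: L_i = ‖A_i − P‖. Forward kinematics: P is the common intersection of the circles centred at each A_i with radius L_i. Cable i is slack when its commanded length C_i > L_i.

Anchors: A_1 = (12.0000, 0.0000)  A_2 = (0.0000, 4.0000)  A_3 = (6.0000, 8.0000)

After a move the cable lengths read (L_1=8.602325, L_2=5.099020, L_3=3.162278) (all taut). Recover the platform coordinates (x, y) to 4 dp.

(5.0000, 5.0000)

circle eqns → linear via eq_j − eq_1; set q_j = A_j·A_j − L_j²
q_1 = 144.0000+0.0000−74.0000 = 70.0000
24.0000·x − 8.0000·y = q_1−q_2 = 80.0000
12.0000·x − 16.0000·y = q_1−q_3 = -20.0000
solve first two rows → x=5.0000, y=5.0000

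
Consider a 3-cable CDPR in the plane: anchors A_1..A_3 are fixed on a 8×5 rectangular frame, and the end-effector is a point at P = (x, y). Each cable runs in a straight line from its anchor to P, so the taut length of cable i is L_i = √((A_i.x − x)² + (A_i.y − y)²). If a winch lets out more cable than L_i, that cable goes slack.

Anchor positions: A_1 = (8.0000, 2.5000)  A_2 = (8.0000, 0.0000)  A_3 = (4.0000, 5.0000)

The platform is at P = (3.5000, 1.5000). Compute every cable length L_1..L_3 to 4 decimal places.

cable 1: Δx=4.5000, Δy=1.0000; L_1 = √(Δx²+Δy²) = 4.6098
cable 2: Δx=4.5000, Δy=-1.5000; L_2 = √(Δx²+Δy²) = 4.7434
cable 3: Δx=0.5000, Δy=3.5000; L_3 = √(Δx²+Δy²) = 3.5355

(4.6098, 4.7434, 3.5355)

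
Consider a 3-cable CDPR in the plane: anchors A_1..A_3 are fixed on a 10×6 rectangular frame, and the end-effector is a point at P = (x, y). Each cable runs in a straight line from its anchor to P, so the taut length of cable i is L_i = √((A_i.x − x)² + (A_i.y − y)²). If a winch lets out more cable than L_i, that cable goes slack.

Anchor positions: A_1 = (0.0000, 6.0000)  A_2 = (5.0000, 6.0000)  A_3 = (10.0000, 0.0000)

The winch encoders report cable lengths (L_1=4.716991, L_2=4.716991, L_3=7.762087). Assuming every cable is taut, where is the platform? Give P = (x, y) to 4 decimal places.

(2.5000, 2.0000)

circle eqns → linear via eq_j − eq_1; set q_j = A_j·A_j − L_j²
q_1 = 0.0000+36.0000−22.2500 = 13.7500
-10.0000·x + 0.0000·y = q_1−q_2 = -25.0000
-20.0000·x + 12.0000·y = q_1−q_3 = -26.0000
solve first two rows → x=2.5000, y=2.0000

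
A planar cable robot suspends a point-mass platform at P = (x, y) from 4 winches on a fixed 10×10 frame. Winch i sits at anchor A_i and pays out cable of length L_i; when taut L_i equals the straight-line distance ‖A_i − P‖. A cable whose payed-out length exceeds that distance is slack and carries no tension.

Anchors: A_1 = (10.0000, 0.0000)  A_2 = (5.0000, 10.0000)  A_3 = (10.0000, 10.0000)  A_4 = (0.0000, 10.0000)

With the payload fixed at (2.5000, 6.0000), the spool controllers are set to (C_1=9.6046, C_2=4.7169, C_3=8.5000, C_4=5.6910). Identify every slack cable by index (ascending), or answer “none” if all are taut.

i=1: geometric 9.6047 vs commanded 9.6046 ⇒ taut
i=2: geometric 4.7170 vs commanded 4.7169 ⇒ taut
i=3: geometric 8.5000 vs commanded 8.5000 ⇒ taut
i=4: geometric 4.7170 vs commanded 5.6910 ⇒ slack

4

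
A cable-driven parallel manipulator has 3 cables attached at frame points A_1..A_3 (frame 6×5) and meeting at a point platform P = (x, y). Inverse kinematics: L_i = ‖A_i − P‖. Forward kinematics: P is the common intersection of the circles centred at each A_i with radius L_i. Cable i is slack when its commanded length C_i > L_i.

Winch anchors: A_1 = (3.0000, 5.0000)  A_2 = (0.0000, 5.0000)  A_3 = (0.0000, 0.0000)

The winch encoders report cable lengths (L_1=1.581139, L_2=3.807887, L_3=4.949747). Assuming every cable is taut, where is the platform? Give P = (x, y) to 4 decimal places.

(3.5000, 3.5000)

circle eqns → linear via eq_j − eq_1; set q_j = A_j·A_j − L_j²
q_1 = 9.0000+25.0000−2.5000 = 31.5000
6.0000·x + 0.0000·y = q_1−q_2 = 21.0000
6.0000·x + 10.0000·y = q_1−q_3 = 56.0000
solve first two rows → x=3.5000, y=3.5000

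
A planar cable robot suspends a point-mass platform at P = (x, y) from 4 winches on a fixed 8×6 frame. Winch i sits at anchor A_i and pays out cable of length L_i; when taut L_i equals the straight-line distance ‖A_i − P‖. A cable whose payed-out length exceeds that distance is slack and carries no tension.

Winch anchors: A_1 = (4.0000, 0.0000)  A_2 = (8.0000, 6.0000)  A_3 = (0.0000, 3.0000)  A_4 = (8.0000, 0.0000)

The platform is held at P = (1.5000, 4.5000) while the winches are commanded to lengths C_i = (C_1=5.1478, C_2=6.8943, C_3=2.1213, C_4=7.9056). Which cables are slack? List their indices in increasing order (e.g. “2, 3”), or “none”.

cable 1: L_1 = ‖A_1−P‖ = 5.1478;  C_1 = 5.1478 → taut
cable 2: L_2 = ‖A_2−P‖ = 6.6708;  C_2 = 6.8943 → slack
cable 3: L_3 = ‖A_3−P‖ = 2.1213;  C_3 = 2.1213 → taut
cable 4: L_4 = ‖A_4−P‖ = 7.9057;  C_4 = 7.9056 → taut

2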